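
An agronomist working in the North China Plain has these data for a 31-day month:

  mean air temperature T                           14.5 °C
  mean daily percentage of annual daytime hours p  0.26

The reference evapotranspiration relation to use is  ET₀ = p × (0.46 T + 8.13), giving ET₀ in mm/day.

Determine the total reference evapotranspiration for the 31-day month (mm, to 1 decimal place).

119.3 mm

ET₀ = 0.26 × (0.46 × 14.5 + 8.13) = 0.26 × 14.800 = 3.8480 mm/d
Monthly total = 3.8480 × 31 = 119.288 mm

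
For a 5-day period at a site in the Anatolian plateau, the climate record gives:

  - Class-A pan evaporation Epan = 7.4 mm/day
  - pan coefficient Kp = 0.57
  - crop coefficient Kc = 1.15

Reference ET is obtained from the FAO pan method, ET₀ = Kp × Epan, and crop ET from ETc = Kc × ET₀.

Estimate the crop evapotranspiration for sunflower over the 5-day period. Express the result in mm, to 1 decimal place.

ET₀ = 0.57 × 7.4 = 4.2180 mm/d
ETc = Kc × ET₀ = 1.15 × 4.2180 = 4.8507 mm/d
Over 5 days: 4.8507 × 5 = 24.254 mm

24.3 mm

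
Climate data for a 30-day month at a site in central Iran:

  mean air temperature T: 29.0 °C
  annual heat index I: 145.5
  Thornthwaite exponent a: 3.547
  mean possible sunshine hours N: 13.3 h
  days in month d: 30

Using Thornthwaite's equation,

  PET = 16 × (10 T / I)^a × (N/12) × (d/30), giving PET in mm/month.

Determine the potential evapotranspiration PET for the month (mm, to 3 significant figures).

205 mm

10T/I = 10 × 29.0 / 145.5 = 1.9931
(10T/I)^a = 1.9931^3.547 = 11.5460
Uncorrected PET = 16 × 11.5460 = 184.736 mm
Correction = (N/12)(d/30) = (13.3/12)(30/30) = 1.1083
PET = 184.736 × 1.1083 = 204.743 mm/month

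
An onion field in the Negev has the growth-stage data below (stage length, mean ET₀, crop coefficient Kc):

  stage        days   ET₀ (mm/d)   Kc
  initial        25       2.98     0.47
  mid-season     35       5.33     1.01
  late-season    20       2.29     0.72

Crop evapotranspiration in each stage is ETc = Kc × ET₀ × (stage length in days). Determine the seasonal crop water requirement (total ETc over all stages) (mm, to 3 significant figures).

256 mm

initial: 0.47 × 2.98 × 25 = 35.02 mm
mid-season: 1.01 × 5.33 × 35 = 188.42 mm
late-season: 0.72 × 2.29 × 20 = 32.98 mm
Seasonal total = 256.42 mm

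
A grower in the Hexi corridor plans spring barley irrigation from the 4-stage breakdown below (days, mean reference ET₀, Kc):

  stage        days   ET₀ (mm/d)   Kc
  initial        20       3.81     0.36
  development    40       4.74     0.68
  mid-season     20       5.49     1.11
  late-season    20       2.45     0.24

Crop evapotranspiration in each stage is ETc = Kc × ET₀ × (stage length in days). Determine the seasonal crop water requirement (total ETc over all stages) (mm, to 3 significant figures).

290 mm

initial: 0.36 × 3.81 × 20 = 27.43 mm
development: 0.68 × 4.74 × 40 = 128.93 mm
mid-season: 1.11 × 5.49 × 20 = 121.88 mm
late-season: 0.24 × 2.45 × 20 = 11.76 mm
Seasonal total = 290.00 mm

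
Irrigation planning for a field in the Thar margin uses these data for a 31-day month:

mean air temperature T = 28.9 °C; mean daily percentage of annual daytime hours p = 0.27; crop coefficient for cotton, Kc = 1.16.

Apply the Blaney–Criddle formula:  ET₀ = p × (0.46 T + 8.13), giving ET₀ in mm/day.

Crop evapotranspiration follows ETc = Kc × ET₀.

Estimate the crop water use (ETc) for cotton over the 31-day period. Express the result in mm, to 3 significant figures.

ET₀ = 0.27 × (0.46 × 28.9 + 8.13) = 0.27 × 21.424 = 5.7845 mm/d
ETc = Kc × ET₀ = 1.16 × 5.7845 = 6.7100 mm/d
Over 31 days: 6.7100 × 31 = 208.010 mm

208 mm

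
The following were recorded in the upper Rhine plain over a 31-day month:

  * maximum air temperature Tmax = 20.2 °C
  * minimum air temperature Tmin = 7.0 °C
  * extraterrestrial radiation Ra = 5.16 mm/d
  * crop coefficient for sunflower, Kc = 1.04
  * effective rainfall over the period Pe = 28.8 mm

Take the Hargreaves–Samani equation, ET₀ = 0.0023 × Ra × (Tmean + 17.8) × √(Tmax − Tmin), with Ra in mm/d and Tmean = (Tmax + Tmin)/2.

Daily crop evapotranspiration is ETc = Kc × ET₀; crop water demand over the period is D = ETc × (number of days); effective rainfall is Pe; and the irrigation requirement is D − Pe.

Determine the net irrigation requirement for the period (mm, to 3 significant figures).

Tmean = (20.2 + 7.0)/2 = 13.60 °C
ET₀ = 0.0023 × 5.16 × (13.60 + 17.8) × √13.2 = 0.0023 × 5.16 × 31.40 × 3.6332 = 1.3539 mm/d
ETc = Kc × ET₀ = 1.04 × 1.3539 = 1.4081 mm/d
Crop demand D = ETc × 31 d = 1.4081 × 31 = 43.651 mm
D − Pe = 43.651 − 28.8 = 14.851 mm

14.9 mm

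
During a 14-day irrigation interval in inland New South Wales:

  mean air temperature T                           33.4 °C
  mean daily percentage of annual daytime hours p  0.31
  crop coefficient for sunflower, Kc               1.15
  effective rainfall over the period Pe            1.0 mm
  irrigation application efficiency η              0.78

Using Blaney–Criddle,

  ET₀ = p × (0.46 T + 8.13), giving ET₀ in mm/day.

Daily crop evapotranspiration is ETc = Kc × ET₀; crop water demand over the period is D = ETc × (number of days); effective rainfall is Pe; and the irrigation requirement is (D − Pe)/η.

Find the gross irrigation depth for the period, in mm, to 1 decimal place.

ET₀ = 0.31 × (0.46 × 33.4 + 8.13) = 0.31 × 23.494 = 7.2831 mm/d
ETc = Kc × ET₀ = 1.15 × 7.2831 = 8.3756 mm/d
Crop demand D = ETc × 14 d = 8.3756 × 14 = 117.258 mm
D − Pe = 117.258 − 1.0 = 116.258 mm
Gross irrigation = 116.258 / 0.78 = 149.049 mm

149.0 mm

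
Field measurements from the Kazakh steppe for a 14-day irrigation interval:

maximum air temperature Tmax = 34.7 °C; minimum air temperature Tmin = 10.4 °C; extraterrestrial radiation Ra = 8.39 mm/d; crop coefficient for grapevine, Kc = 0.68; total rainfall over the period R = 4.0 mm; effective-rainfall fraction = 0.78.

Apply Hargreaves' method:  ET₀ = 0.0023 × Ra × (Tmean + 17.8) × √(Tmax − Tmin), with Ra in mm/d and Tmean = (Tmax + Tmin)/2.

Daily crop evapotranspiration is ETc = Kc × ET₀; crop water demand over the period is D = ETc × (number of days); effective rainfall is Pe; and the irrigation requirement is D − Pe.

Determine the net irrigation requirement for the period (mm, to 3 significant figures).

33.4 mm

Tmean = (34.7 + 10.4)/2 = 22.55 °C
ET₀ = 0.0023 × 8.39 × (22.55 + 17.8) × √24.3 = 0.0023 × 8.39 × 40.35 × 4.9295 = 3.8383 mm/d
ETc = Kc × ET₀ = 0.68 × 3.8383 = 2.6100 mm/d
Crop demand D = ETc × 14 d = 2.6100 × 14 = 36.540 mm
Pe = 0.78 × 4.0 = 3.120 mm
D − Pe = 36.540 − 3.120 = 33.420 mm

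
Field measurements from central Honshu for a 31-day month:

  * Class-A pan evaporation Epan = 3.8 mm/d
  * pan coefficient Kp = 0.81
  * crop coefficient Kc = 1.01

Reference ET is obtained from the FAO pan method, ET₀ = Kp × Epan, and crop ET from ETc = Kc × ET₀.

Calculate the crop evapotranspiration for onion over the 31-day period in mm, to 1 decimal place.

ET₀ = 0.81 × 3.8 = 3.0780 mm/d
ETc = Kc × ET₀ = 1.01 × 3.0780 = 3.1088 mm/d
Over 31 days: 3.1088 × 31 = 96.373 mm

96.4 mm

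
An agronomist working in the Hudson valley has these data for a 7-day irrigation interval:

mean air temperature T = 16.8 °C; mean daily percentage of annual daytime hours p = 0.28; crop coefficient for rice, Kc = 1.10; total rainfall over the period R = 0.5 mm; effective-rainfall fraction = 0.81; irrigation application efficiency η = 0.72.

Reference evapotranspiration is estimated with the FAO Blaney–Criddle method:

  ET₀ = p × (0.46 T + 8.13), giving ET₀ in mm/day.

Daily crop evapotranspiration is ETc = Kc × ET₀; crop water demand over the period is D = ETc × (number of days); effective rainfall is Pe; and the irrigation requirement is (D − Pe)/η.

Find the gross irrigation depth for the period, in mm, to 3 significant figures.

ET₀ = 0.28 × (0.46 × 16.8 + 8.13) = 0.28 × 15.858 = 4.4402 mm/d
ETc = Kc × ET₀ = 1.10 × 4.4402 = 4.8842 mm/d
Crop demand D = ETc × 7 d = 4.8842 × 7 = 34.189 mm
Pe = 0.81 × 0.5 = 0.405 mm
D − Pe = 34.189 − 0.405 = 33.784 mm
Gross irrigation = 33.784 / 0.72 = 46.922 mm

46.9 mm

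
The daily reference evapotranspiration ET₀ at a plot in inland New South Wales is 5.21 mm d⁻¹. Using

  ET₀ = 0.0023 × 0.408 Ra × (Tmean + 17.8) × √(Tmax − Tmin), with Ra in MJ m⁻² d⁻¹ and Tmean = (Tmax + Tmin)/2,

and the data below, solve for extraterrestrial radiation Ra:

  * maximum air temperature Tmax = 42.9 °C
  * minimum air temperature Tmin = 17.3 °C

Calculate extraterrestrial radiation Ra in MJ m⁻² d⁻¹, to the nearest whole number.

23 MJ m⁻² d⁻¹

Tmean = (42.9+17.3)/2 = 30.10 °C; ΔT = 25.6
Ra = ET₀ / [0.0023 × 0.408 × (Tmean+17.8) × √ΔT]
   = 5.21 / (0.0023 × 0.408 × 47.90 × 5.0596) = 22.909 MJ m⁻² d⁻¹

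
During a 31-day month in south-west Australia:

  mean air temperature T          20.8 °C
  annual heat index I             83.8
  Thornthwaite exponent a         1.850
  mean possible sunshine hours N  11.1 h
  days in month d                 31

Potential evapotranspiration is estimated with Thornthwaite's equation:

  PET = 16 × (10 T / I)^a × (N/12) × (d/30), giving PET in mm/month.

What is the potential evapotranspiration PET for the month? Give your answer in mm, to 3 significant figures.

82.2 mm

10T/I = 10 × 20.8 / 83.8 = 2.4821
(10T/I)^a = 2.4821^1.850 = 5.3755
Uncorrected PET = 16 × 5.3755 = 86.008 mm
Correction = (N/12)(d/30) = (11.1/12)(31/30) = 0.9558
PET = 86.008 × 0.9558 = 82.206 mm/month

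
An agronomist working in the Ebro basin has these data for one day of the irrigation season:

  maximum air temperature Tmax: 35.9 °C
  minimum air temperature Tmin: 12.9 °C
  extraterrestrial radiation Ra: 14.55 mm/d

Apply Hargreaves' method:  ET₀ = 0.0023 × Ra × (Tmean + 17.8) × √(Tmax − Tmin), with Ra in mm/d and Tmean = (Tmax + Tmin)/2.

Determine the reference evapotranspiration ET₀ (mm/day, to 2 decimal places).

Tmean = (35.9 + 12.9)/2 = 24.40 °C
ET₀ = 0.0023 × 14.55 × (24.40 + 17.8) × √23.0 = 0.0023 × 14.55 × 42.20 × 4.7958 = 6.7727 mm/d

6.77 mm/day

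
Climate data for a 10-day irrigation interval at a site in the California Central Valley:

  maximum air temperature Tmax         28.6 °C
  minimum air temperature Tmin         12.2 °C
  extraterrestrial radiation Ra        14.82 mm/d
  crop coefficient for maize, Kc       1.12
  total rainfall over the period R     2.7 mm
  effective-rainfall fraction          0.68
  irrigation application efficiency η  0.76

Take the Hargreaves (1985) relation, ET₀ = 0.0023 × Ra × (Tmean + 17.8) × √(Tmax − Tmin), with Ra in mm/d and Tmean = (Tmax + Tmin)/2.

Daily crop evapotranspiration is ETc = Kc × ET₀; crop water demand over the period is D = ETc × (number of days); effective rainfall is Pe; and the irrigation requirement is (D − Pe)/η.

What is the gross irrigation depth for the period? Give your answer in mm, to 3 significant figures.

75.3 mm

Tmean = (28.6 + 12.2)/2 = 20.40 °C
ET₀ = 0.0023 × 14.82 × (20.40 + 17.8) × √16.4 = 0.0023 × 14.82 × 38.20 × 4.0497 = 5.2731 mm/d
ETc = Kc × ET₀ = 1.12 × 5.2731 = 5.9059 mm/d
Crop demand D = ETc × 10 d = 5.9059 × 10 = 59.059 mm
Pe = 0.68 × 2.7 = 1.836 mm
D − Pe = 59.059 − 1.836 = 57.223 mm
Gross irrigation = 57.223 / 0.76 = 75.293 mm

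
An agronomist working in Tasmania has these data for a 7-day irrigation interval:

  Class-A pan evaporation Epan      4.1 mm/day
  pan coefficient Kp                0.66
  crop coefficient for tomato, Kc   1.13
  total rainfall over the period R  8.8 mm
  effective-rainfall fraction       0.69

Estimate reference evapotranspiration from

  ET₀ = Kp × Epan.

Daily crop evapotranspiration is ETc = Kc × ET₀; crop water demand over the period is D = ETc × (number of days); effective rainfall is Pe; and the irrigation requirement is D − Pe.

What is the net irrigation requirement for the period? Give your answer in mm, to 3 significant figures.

15.3 mm

ET₀ = 0.66 × 4.1 = 2.7060 mm/d
ETc = Kc × ET₀ = 1.13 × 2.7060 = 3.0578 mm/d
Crop demand D = ETc × 7 d = 3.0578 × 7 = 21.405 mm
Pe = 0.69 × 8.8 = 6.072 mm
D − Pe = 21.405 − 6.072 = 15.333 mm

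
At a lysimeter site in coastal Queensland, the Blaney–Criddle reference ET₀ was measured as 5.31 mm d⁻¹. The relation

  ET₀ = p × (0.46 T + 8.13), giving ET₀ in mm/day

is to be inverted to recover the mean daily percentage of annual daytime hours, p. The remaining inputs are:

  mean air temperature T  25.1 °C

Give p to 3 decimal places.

p = ET₀ / (0.46 T + 8.13) = 5.31 / (0.46 × 25.1 + 8.13) = 5.31 / 19.676 = 0.2699

0.270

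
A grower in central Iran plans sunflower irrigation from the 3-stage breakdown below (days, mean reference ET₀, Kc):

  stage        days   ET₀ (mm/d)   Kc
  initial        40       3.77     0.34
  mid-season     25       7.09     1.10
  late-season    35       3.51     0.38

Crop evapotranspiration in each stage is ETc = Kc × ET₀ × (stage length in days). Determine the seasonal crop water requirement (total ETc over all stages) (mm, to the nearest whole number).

initial: 0.34 × 3.77 × 40 = 51.27 mm
mid-season: 1.10 × 7.09 × 25 = 194.98 mm
late-season: 0.38 × 3.51 × 35 = 46.68 mm
Seasonal total = 292.93 mm

293 mm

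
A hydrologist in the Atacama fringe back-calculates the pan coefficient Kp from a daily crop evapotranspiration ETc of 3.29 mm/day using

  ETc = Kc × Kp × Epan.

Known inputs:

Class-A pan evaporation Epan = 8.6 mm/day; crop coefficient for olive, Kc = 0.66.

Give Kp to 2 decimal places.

0.58

ETc = Kc × Kp × Epan  ⇒  Kp = ETc / (Kc × Epan)
Kp = 3.29 / (0.66 × 8.6) = 3.29 / 5.676 = 0.5796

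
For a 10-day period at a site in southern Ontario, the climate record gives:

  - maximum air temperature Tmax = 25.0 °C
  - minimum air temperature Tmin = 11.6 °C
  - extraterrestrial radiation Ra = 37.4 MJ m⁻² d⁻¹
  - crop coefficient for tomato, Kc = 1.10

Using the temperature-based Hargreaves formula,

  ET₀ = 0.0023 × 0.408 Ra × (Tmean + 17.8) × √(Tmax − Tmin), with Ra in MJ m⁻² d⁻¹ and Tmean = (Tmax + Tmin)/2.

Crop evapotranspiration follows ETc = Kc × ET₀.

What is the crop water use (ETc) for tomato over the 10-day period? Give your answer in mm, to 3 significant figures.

51.0 mm

Tmean = (25.0 + 11.6)/2 = 18.30 °C
0.408 Ra = 0.408 × 37.4 = 15.2592 mm/d equivalent
ET₀ = 0.0023 × 15.2592 × (18.30 + 17.8) × √13.4 = 0.0023 × 15.2592 × 36.10 × 3.6606 = 4.6379 mm/d
ETc = Kc × ET₀ = 1.10 × 4.6379 = 5.1017 mm/d
Over 10 days: 5.1017 × 10 = 51.017 mm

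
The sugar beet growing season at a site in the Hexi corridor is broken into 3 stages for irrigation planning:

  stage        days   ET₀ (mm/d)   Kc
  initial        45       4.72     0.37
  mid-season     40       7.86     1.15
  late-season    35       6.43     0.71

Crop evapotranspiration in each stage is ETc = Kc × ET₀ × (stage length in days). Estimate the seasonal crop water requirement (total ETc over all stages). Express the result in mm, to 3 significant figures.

600 mm

initial: 0.37 × 4.72 × 45 = 78.59 mm
mid-season: 1.15 × 7.86 × 40 = 361.56 mm
late-season: 0.71 × 6.43 × 35 = 159.79 mm
Seasonal total = 599.94 mm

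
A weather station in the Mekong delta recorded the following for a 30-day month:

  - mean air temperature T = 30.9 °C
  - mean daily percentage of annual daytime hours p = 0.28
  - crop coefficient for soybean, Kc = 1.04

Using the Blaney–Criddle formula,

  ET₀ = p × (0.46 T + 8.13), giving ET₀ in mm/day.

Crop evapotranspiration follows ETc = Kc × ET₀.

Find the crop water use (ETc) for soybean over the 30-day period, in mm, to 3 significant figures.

195 mm

ET₀ = 0.28 × (0.46 × 30.9 + 8.13) = 0.28 × 22.344 = 6.2563 mm/d
ETc = Kc × ET₀ = 1.04 × 6.2563 = 6.5066 mm/d
Over 30 days: 6.5066 × 30 = 195.198 mm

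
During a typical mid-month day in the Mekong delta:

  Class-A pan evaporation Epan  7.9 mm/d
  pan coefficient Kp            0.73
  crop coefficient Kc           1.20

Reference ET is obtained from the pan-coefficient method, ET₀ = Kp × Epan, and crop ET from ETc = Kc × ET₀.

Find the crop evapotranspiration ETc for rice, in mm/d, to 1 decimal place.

ET₀ = 0.73 × 7.9 = 5.7670 mm/d
ETc = Kc × ET₀ = 1.20 × 5.7670 = 6.9204 mm/d

6.9 mm/d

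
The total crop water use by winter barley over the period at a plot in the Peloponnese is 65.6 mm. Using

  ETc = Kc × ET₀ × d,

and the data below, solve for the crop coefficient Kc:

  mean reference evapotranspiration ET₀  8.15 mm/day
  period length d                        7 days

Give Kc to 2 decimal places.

1.15

ETc = Kc × ET₀ × d  ⇒  Kc = ETc / (ET₀ × d)
Kc = 65.6 / (8.15 × 7) = 65.6 / 57.05 = 1.1499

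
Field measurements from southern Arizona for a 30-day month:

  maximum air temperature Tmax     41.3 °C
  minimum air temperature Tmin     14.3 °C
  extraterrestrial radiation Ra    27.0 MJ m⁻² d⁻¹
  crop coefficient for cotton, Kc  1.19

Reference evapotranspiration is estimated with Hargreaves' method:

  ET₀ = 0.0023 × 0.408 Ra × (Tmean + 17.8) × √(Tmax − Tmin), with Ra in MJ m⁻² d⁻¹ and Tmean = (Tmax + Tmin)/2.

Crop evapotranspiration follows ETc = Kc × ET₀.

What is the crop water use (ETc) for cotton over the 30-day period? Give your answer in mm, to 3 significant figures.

214 mm

Tmean = (41.3 + 14.3)/2 = 27.80 °C
0.408 Ra = 0.408 × 27.0 = 11.0160 mm/d equivalent
ET₀ = 0.0023 × 11.0160 × (27.80 + 17.8) × √27.0 = 0.0023 × 11.0160 × 45.60 × 5.1962 = 6.0035 mm/d
ETc = Kc × ET₀ = 1.19 × 6.0035 = 7.1442 mm/d
Over 30 days: 7.1442 × 30 = 214.326 mm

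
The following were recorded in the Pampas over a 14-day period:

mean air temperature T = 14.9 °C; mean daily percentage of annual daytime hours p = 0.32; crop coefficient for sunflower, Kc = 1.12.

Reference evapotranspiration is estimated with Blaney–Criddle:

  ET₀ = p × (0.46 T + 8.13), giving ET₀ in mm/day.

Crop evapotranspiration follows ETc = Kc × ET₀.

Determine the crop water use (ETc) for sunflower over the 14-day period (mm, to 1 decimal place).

ET₀ = 0.32 × (0.46 × 14.9 + 8.13) = 0.32 × 14.984 = 4.7949 mm/d
ETc = Kc × ET₀ = 1.12 × 4.7949 = 5.3703 mm/d
Over 14 days: 5.3703 × 14 = 75.184 mm

75.2 mm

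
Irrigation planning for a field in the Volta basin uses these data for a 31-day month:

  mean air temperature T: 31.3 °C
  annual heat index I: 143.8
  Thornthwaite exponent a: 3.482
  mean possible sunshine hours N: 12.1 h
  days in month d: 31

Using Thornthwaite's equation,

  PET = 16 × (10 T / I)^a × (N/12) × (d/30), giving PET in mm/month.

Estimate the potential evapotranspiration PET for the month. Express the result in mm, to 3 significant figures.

10T/I = 10 × 31.3 / 143.8 = 2.1766
(10T/I)^a = 2.1766^3.482 = 15.0019
Uncorrected PET = 16 × 15.0019 = 240.030 mm
Correction = (N/12)(d/30) = (12.1/12)(31/30) = 1.0419
PET = 240.030 × 1.0419 = 250.087 mm/month

250 mm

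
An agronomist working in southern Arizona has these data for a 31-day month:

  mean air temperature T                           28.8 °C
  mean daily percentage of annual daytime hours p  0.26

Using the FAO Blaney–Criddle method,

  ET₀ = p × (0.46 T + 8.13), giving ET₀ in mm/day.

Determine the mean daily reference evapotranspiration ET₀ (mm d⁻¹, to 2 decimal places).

ET₀ = 0.26 × (0.46 × 28.8 + 8.13) = 0.26 × 21.378 = 5.5583 mm/d

5.56 mm d⁻¹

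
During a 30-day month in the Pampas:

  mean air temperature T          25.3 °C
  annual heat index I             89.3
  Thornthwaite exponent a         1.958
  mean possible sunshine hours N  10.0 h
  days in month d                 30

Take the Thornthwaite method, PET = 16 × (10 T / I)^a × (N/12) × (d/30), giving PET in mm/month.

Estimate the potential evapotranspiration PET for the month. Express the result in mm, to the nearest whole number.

102 mm

10T/I = 10 × 25.3 / 89.3 = 2.8331
(10T/I)^a = 2.8331^1.958 = 7.6830
Uncorrected PET = 16 × 7.6830 = 122.928 mm
Correction = (N/12)(d/30) = (10.0/12)(30/30) = 0.8333
PET = 122.928 × 0.8333 = 102.436 mm/month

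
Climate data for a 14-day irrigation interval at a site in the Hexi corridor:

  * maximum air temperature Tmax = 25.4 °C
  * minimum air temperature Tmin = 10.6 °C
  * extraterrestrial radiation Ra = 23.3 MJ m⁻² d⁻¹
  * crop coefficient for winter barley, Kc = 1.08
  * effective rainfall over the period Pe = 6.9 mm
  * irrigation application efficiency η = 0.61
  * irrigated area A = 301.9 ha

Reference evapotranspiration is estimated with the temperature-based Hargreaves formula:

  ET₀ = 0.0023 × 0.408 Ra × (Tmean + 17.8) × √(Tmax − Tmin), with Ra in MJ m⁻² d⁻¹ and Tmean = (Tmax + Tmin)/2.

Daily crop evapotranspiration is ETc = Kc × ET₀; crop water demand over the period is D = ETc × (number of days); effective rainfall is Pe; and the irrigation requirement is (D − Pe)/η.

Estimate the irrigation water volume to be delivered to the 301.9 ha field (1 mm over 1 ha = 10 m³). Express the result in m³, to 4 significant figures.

191200 m³

Tmean = (25.4 + 10.6)/2 = 18.00 °C
0.408 Ra = 0.408 × 23.3 = 9.5064 mm/d equivalent
ET₀ = 0.0023 × 9.5064 × (18.00 + 17.8) × √14.8 = 0.0023 × 9.5064 × 35.80 × 3.8471 = 3.0113 mm/d
ETc = Kc × ET₀ = 1.08 × 3.0113 = 3.2522 mm/d
Crop demand D = ETc × 14 d = 3.2522 × 14 = 45.531 mm
D − Pe = 45.531 − 6.9 = 38.631 mm
Gross irrigation = 38.631 / 0.61 = 63.330 mm
Volume = 63.330 mm × 301.9 ha × 10 = 191193.3 m³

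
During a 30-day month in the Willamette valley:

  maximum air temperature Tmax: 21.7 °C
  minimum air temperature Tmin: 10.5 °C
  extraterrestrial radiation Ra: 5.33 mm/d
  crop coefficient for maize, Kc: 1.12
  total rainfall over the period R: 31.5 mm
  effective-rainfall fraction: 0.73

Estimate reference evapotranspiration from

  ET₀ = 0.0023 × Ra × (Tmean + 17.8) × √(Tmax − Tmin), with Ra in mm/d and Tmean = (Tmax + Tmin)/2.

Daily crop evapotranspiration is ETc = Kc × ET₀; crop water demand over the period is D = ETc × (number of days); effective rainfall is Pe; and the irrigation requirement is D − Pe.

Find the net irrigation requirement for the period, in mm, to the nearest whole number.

Tmean = (21.7 + 10.5)/2 = 16.10 °C
ET₀ = 0.0023 × 5.33 × (16.10 + 17.8) × √11.2 = 0.0023 × 5.33 × 33.90 × 3.3466 = 1.3908 mm/d
ETc = Kc × ET₀ = 1.12 × 1.3908 = 1.5577 mm/d
Crop demand D = ETc × 30 d = 1.5577 × 30 = 46.731 mm
Pe = 0.73 × 31.5 = 22.995 mm
D − Pe = 46.731 − 22.995 = 23.736 mm

24 mm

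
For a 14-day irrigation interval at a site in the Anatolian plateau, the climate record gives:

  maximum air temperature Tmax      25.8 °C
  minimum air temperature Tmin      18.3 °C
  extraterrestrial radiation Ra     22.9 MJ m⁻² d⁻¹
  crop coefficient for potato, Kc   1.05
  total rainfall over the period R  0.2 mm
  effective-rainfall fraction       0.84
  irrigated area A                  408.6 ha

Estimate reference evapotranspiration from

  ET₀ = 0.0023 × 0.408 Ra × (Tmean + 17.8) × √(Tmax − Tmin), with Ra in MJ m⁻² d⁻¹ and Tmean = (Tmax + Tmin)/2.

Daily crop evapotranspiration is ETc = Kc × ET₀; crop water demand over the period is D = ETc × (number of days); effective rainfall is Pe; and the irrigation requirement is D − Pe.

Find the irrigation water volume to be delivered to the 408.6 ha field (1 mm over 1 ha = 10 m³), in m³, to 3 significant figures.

Tmean = (25.8 + 18.3)/2 = 22.05 °C
0.408 Ra = 0.408 × 22.9 = 9.3432 mm/d equivalent
ET₀ = 0.0023 × 9.3432 × (22.05 + 17.8) × √7.5 = 0.0023 × 9.3432 × 39.85 × 2.7386 = 2.3452 mm/d
ETc = Kc × ET₀ = 1.05 × 2.3452 = 2.4625 mm/d
Crop demand D = ETc × 14 d = 2.4625 × 14 = 34.475 mm
Pe = 0.84 × 0.2 = 0.168 mm
D − Pe = 34.475 − 0.168 = 34.307 mm
Volume = 34.307 mm × 408.6 ha × 10 = 140178.4 m³

140000 m³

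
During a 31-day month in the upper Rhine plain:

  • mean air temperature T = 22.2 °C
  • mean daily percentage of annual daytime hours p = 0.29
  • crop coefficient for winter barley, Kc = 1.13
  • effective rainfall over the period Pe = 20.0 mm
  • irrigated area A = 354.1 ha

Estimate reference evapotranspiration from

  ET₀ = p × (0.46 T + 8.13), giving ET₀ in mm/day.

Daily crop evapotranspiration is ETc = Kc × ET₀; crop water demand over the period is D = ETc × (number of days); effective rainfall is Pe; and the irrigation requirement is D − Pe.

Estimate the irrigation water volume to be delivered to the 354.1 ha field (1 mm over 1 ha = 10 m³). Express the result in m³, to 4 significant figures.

589000 m³

ET₀ = 0.29 × (0.46 × 22.2 + 8.13) = 0.29 × 18.342 = 5.3192 mm/d
ETc = Kc × ET₀ = 1.13 × 5.3192 = 6.0107 mm/d
Crop demand D = ETc × 31 d = 6.0107 × 31 = 186.332 mm
D − Pe = 186.332 − 20.0 = 166.332 mm
Volume = 166.332 mm × 354.1 ha × 10 = 588981.6 m³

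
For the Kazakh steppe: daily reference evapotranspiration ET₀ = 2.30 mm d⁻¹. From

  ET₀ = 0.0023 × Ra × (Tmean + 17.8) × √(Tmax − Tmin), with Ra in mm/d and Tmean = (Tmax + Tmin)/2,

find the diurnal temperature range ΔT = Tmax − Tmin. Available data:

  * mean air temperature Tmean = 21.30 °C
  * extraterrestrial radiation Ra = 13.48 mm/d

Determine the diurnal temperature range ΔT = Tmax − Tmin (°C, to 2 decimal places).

√ΔT = ET₀ / [0.0023 × Ra × (Tmean+17.8)] = 2.30 / (0.0023 × 13.48 × 39.10) = 1.8973
ΔT = 1.8973² = 3.600 °C

3.60 °C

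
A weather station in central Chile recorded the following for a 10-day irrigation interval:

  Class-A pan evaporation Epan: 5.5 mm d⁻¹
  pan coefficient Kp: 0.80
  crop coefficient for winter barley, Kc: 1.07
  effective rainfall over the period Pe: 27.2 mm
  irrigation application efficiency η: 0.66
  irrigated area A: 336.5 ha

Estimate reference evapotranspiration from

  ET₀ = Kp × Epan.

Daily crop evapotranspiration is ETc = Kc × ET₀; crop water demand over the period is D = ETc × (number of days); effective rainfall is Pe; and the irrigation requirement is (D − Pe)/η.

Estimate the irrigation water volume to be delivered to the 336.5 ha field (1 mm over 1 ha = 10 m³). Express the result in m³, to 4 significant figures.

ET₀ = 0.80 × 5.5 = 4.4000 mm/d
ETc = Kc × ET₀ = 1.07 × 4.4000 = 4.7080 mm/d
Crop demand D = ETc × 10 d = 4.7080 × 10 = 47.080 mm
D − Pe = 47.080 − 27.2 = 19.880 mm
Gross irrigation = 19.880 / 0.66 = 30.121 mm
Volume = 30.121 mm × 336.5 ha × 10 = 101357.2 m³

101400 m³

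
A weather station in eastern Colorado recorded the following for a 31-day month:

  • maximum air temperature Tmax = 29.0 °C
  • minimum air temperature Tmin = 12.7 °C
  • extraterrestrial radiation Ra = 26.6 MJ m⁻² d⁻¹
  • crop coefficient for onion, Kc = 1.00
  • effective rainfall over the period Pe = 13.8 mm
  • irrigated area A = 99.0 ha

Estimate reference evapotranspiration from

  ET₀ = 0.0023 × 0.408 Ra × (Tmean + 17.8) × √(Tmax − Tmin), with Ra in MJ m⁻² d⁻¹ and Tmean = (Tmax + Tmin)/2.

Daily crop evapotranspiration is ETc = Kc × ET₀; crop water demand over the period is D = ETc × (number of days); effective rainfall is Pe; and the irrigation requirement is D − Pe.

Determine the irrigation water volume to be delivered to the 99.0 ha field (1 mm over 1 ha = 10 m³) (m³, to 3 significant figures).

106000 m³

Tmean = (29.0 + 12.7)/2 = 20.85 °C
0.408 Ra = 0.408 × 26.6 = 10.8528 mm/d equivalent
ET₀ = 0.0023 × 10.8528 × (20.85 + 17.8) × √16.3 = 0.0023 × 10.8528 × 38.65 × 4.0373 = 3.8950 mm/d
ETc = Kc × ET₀ = 1.00 × 3.8950 = 3.8950 mm/d
Crop demand D = ETc × 31 d = 3.8950 × 31 = 120.745 mm
D − Pe = 120.745 − 13.8 = 106.945 mm
Volume = 106.945 mm × 99.0 ha × 10 = 105875.6 m³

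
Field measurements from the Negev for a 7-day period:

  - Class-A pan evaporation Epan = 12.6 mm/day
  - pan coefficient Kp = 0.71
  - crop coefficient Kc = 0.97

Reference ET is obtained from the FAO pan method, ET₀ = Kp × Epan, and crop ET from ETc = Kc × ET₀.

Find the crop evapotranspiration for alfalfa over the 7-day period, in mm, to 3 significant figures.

60.7 mm

ET₀ = 0.71 × 12.6 = 8.9460 mm/d
ETc = Kc × ET₀ = 0.97 × 8.9460 = 8.6776 mm/d
Over 7 days: 8.6776 × 7 = 60.743 mm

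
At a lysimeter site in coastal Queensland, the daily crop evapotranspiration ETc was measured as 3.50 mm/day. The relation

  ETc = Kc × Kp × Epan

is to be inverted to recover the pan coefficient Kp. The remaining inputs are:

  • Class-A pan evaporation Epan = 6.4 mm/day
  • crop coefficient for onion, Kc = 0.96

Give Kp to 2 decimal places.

0.57

ETc = Kc × Kp × Epan  ⇒  Kp = ETc / (Kc × Epan)
Kp = 3.50 / (0.96 × 6.4) = 3.50 / 6.144 = 0.5697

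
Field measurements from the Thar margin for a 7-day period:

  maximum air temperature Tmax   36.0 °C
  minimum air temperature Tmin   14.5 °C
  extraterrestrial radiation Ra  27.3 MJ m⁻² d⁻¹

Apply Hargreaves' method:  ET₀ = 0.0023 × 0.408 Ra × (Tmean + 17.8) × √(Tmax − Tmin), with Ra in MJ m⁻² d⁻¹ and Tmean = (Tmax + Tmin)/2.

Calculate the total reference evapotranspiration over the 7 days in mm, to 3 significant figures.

35.8 mm

Tmean = (36.0 + 14.5)/2 = 25.25 °C
0.408 Ra = 0.408 × 27.3 = 11.1384 mm/d equivalent
ET₀ = 0.0023 × 11.1384 × (25.25 + 17.8) × √21.5 = 0.0023 × 11.1384 × 43.05 × 4.6368 = 5.1138 mm/d
Over 7 days: 5.1138 × 7 = 35.797 mm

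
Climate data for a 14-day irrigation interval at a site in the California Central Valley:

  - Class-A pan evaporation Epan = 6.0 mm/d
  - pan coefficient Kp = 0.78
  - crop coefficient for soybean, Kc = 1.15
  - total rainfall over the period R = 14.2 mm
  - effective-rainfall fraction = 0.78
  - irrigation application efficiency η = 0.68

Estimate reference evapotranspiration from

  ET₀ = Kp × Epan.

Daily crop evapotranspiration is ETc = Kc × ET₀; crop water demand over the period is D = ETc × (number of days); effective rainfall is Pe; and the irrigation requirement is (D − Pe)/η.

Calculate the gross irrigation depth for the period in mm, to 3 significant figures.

94.5 mm

ET₀ = 0.78 × 6.0 = 4.6800 mm/d
ETc = Kc × ET₀ = 1.15 × 4.6800 = 5.3820 mm/d
Crop demand D = ETc × 14 d = 5.3820 × 14 = 75.348 mm
Pe = 0.78 × 14.2 = 11.076 mm
D − Pe = 75.348 − 11.076 = 64.272 mm
Gross irrigation = 64.272 / 0.68 = 94.518 mm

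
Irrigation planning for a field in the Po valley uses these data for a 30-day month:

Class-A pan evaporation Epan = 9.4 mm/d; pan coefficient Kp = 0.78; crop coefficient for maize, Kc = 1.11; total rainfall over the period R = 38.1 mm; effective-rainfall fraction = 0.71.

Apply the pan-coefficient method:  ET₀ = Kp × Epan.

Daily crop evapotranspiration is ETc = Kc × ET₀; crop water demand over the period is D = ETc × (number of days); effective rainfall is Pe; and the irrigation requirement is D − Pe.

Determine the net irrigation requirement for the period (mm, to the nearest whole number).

ET₀ = 0.78 × 9.4 = 7.3320 mm/d
ETc = Kc × ET₀ = 1.11 × 7.3320 = 8.1385 mm/d
Crop demand D = ETc × 30 d = 8.1385 × 30 = 244.155 mm
Pe = 0.71 × 38.1 = 27.051 mm
D − Pe = 244.155 − 27.051 = 217.104 mm

217 mm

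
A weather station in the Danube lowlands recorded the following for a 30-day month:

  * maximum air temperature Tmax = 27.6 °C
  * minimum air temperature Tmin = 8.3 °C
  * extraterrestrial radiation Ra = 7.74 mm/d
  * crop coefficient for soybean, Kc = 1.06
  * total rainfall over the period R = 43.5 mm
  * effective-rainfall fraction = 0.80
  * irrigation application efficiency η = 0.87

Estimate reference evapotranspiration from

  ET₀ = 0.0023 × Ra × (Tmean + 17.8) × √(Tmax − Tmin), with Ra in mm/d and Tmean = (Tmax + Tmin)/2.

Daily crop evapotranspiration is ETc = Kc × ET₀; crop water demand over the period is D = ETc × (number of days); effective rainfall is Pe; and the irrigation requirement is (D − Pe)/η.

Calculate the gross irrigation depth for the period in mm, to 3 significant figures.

62.2 mm

Tmean = (27.6 + 8.3)/2 = 17.95 °C
ET₀ = 0.0023 × 7.74 × (17.95 + 17.8) × √19.3 = 0.0023 × 7.74 × 35.75 × 4.3932 = 2.7959 mm/d
ETc = Kc × ET₀ = 1.06 × 2.7959 = 2.9637 mm/d
Crop demand D = ETc × 30 d = 2.9637 × 30 = 88.911 mm
Pe = 0.80 × 43.5 = 34.800 mm
D − Pe = 88.911 − 34.800 = 54.111 mm
Gross irrigation = 54.111 / 0.87 = 62.197 mm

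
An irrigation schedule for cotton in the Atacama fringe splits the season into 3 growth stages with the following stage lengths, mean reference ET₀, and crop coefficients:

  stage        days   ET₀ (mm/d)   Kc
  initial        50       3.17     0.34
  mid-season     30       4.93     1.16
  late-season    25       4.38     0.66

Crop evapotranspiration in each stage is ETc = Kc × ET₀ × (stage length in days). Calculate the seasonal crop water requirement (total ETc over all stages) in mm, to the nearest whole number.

298 mm

initial: 0.34 × 3.17 × 50 = 53.89 mm
mid-season: 1.16 × 4.93 × 30 = 171.56 mm
late-season: 0.66 × 4.38 × 25 = 72.27 mm
Seasonal total = 297.72 mm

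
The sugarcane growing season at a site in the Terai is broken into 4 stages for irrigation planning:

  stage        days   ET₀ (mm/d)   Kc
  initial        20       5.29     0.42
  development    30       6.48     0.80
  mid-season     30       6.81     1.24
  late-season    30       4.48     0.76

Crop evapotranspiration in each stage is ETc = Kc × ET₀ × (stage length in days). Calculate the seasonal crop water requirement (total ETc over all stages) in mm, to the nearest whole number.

555 mm

initial: 0.42 × 5.29 × 20 = 44.44 mm
development: 0.80 × 6.48 × 30 = 155.52 mm
mid-season: 1.24 × 6.81 × 30 = 253.33 mm
late-season: 0.76 × 4.48 × 30 = 102.14 mm
Seasonal total = 555.43 mm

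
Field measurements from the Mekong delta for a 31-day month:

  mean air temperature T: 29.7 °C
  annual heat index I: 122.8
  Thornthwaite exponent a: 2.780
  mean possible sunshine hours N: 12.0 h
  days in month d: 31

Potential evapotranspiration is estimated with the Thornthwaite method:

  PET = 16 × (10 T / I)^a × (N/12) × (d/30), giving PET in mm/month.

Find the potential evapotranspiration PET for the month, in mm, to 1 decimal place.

192.6 mm

10T/I = 10 × 29.7 / 122.8 = 2.4186
(10T/I)^a = 2.4186^2.780 = 11.6495
Uncorrected PET = 16 × 11.6495 = 186.392 mm
Correction = (N/12)(d/30) = (12.0/12)(31/30) = 1.0333
PET = 186.392 × 1.0333 = 192.599 mm/month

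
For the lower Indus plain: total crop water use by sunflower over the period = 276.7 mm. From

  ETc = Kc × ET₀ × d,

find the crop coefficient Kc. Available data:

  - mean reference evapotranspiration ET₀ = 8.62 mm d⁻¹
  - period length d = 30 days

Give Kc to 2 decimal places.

1.07

ETc = Kc × ET₀ × d  ⇒  Kc = ETc / (ET₀ × d)
Kc = 276.7 / (8.62 × 30) = 276.7 / 258.60 = 1.0700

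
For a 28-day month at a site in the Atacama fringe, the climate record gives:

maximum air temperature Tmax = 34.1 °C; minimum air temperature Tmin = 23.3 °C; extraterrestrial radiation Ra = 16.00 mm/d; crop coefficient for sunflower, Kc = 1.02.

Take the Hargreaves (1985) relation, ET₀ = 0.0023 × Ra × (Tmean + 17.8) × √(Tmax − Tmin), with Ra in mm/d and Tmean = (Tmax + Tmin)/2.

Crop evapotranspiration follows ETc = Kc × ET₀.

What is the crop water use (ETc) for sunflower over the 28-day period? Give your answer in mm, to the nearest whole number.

Tmean = (34.1 + 23.3)/2 = 28.70 °C
ET₀ = 0.0023 × 16.00 × (28.70 + 17.8) × √10.8 = 0.0023 × 16.00 × 46.50 × 3.2863 = 5.6235 mm/d
ETc = Kc × ET₀ = 1.02 × 5.6235 = 5.7360 mm/d
Over 28 days: 5.7360 × 28 = 160.608 mm

161 mm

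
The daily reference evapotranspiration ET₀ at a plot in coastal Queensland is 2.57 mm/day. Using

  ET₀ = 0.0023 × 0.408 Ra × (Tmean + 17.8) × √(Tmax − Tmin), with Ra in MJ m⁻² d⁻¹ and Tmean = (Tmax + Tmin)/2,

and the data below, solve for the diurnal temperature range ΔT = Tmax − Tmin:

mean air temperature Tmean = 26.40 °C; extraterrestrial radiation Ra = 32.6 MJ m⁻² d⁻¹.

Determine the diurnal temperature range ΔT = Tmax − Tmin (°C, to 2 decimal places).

3.61 °C

√ΔT = ET₀ / [0.0023 × 0.408 × Ra × (Tmean+17.8)] = 2.57 / (0.0023 × 13.3008 × 44.20) = 1.9007
ΔT = 1.9007² = 3.613 °C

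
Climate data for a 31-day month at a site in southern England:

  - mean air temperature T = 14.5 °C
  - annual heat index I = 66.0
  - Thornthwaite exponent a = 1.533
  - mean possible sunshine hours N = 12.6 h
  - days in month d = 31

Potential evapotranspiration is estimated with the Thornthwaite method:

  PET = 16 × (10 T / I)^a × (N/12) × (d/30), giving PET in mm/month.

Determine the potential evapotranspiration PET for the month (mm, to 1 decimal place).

10T/I = 10 × 14.5 / 66.0 = 2.1970
(10T/I)^a = 2.1970^1.533 = 3.3421
Uncorrected PET = 16 × 3.3421 = 53.474 mm
Correction = (N/12)(d/30) = (12.6/12)(31/30) = 1.0850
PET = 53.474 × 1.0850 = 58.019 mm/month

58.0 mm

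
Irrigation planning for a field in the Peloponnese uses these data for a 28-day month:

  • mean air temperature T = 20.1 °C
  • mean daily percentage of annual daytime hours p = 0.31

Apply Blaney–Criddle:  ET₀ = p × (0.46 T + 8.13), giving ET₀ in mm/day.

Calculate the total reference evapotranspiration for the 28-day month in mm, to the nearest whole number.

151 mm

ET₀ = 0.31 × (0.46 × 20.1 + 8.13) = 0.31 × 17.376 = 5.3866 mm/d
Monthly total = 5.3866 × 28 = 150.825 mm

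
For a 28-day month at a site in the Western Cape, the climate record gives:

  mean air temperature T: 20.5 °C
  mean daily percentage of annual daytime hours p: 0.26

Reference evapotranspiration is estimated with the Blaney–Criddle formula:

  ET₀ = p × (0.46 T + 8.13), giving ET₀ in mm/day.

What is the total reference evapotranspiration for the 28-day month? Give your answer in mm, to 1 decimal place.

ET₀ = 0.26 × (0.46 × 20.5 + 8.13) = 0.26 × 17.560 = 4.5656 mm/d
Monthly total = 4.5656 × 28 = 127.837 mm

127.8 mm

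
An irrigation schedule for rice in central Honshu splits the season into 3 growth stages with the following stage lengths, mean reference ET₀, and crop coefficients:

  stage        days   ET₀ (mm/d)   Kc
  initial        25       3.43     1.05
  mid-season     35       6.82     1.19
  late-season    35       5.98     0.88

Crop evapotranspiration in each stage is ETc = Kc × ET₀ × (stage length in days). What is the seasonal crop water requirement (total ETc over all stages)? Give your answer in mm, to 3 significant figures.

initial: 1.05 × 3.43 × 25 = 90.04 mm
mid-season: 1.19 × 6.82 × 35 = 284.05 mm
late-season: 0.88 × 5.98 × 35 = 184.18 mm
Seasonal total = 558.27 mm

558 mm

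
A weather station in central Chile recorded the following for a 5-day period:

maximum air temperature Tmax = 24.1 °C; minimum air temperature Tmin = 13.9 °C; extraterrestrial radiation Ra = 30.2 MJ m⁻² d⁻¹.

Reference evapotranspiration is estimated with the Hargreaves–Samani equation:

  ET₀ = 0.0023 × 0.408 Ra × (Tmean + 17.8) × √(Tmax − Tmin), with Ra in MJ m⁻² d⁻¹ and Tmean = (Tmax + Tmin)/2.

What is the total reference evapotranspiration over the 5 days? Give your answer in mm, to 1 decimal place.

Tmean = (24.1 + 13.9)/2 = 19.00 °C
0.408 Ra = 0.408 × 30.2 = 12.3216 mm/d equivalent
ET₀ = 0.0023 × 12.3216 × (19.00 + 17.8) × √10.2 = 0.0023 × 12.3216 × 36.80 × 3.1937 = 3.3307 mm/d
Over 5 days: 3.3307 × 5 = 16.654 mm

16.7 mm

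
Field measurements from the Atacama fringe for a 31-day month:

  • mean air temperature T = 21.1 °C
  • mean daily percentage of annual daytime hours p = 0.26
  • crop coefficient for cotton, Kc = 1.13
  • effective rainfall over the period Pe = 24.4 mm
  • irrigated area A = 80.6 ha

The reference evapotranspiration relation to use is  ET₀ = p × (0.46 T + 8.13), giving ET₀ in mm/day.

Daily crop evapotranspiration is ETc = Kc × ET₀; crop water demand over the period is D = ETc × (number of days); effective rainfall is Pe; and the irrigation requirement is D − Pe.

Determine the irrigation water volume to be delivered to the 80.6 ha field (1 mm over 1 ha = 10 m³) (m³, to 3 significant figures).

ET₀ = 0.26 × (0.46 × 21.1 + 8.13) = 0.26 × 17.836 = 4.6374 mm/d
ETc = Kc × ET₀ = 1.13 × 4.6374 = 5.2403 mm/d
Crop demand D = ETc × 31 d = 5.2403 × 31 = 162.449 mm
D − Pe = 162.449 − 24.4 = 138.049 mm
Volume = 138.049 mm × 80.6 ha × 10 = 111267.5 m³

111000 m³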